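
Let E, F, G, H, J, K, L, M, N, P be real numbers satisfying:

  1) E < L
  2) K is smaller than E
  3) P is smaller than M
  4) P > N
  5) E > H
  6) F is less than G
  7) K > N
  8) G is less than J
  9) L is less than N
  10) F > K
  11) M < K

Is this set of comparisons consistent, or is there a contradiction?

We have K < E stated directly, yet also E < L < N < P < M < K by chaining the others — so E < K. Contradiction.

inconsistent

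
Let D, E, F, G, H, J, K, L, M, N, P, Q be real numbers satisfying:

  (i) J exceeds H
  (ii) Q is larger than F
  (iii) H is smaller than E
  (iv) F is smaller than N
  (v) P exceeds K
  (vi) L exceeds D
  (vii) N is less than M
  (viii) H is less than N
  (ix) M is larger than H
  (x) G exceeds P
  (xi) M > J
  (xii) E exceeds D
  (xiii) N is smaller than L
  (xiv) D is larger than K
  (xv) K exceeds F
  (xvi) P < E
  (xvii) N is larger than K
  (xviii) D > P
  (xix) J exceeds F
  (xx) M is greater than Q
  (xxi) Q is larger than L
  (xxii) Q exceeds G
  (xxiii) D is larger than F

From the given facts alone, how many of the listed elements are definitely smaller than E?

Directly below E: H, P, D.
One step further: F, K (5 so far).
No other element is forced below E by the given relations, so the count is 5.

5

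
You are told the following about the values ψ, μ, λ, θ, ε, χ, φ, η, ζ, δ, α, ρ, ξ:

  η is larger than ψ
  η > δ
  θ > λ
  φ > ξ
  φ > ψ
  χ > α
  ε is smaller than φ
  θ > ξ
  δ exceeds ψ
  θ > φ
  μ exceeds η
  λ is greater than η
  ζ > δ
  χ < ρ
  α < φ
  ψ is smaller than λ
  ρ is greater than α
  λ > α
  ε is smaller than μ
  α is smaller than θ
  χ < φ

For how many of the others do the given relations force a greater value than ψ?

7

The elements the relations force above ψ are δ, η, ζ, λ, φ, μ, θ — no chain reaches any other.
That is 7.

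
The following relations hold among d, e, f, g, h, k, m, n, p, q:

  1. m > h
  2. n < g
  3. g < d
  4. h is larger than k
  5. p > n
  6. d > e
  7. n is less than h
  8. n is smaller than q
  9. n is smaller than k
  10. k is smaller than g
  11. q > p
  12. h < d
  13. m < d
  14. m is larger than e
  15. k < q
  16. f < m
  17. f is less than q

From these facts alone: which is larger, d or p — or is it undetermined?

Following every chain through p: above p we get q; below p we get n.
d is not reached, and no chain runs the other way from d to p.
So the given relations leave the order of p and d undetermined.

undetermined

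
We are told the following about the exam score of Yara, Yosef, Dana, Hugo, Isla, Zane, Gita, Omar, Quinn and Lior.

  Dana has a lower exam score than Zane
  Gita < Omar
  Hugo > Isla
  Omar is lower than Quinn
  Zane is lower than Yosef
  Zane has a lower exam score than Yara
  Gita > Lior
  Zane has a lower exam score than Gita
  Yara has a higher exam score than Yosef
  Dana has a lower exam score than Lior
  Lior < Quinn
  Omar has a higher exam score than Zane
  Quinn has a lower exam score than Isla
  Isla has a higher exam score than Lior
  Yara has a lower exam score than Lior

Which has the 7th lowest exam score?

Chaining the given pairs: Dana < Zane < Yosef < Yara < Lior < Gita < Omar < Quinn < Isla < Hugo.
The 7th smallest is Omar.

Omar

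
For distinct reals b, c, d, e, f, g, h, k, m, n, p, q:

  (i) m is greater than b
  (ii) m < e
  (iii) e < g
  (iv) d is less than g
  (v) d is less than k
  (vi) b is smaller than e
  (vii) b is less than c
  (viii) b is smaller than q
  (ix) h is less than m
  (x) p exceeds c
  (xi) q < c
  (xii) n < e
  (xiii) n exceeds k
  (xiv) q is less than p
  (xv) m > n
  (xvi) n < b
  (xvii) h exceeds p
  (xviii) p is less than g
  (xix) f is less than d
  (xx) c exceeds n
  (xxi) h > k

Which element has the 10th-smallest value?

The consecutive relations fix a unique order: f < d < k < n < b < q < c < p < h < m < e < g.
The 10th smallest is m.

m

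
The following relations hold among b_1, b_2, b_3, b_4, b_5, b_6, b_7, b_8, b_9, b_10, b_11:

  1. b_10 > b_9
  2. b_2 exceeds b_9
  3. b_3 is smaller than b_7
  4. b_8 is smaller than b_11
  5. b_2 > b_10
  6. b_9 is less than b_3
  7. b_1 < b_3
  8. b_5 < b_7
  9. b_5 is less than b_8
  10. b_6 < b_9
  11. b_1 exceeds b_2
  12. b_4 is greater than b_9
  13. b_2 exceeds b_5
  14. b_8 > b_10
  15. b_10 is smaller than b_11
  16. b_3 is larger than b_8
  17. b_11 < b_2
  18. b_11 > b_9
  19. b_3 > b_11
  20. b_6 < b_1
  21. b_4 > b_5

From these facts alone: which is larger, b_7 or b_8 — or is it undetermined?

b_7

Chaining the given relations: b_8 < b_11 < b_2 < b_1 < b_3 < b_7.
So b_7 is larger.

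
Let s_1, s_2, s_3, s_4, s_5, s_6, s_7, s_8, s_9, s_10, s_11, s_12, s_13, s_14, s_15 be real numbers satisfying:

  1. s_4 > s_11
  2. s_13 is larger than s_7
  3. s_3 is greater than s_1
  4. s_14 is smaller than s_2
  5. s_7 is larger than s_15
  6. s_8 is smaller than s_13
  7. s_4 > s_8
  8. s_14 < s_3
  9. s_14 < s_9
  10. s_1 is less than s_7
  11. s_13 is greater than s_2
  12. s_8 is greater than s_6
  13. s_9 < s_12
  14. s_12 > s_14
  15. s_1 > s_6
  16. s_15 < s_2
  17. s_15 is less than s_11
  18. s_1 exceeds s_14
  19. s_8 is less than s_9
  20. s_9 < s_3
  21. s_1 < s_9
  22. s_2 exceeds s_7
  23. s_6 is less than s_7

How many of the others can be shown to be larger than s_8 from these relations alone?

The elements the relations force above s_8 are s_9, s_3, s_12, s_4, s_13 — no chain reaches any other.
That is 5.

5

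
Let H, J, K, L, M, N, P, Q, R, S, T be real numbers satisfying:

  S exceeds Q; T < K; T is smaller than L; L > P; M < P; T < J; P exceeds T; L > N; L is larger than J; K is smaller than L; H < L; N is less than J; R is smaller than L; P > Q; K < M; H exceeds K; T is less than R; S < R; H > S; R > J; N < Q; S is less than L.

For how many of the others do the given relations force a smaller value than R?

5

Directly below R: T, J, S.
One step further: N, Q (5 so far).
Nothing else is reachable below R; 5 in all.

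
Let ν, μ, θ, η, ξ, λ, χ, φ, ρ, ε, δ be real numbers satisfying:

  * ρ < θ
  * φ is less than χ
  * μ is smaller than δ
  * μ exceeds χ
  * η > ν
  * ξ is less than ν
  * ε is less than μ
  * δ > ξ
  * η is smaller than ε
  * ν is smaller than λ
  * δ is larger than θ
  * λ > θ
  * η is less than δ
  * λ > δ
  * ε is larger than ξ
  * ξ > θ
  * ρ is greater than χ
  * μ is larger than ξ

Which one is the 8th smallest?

ε

Chaining the given pairs: φ < χ < ρ < θ < ξ < ν < η < ε < μ < δ < λ.
Counting 8 from the smallest end gives ε.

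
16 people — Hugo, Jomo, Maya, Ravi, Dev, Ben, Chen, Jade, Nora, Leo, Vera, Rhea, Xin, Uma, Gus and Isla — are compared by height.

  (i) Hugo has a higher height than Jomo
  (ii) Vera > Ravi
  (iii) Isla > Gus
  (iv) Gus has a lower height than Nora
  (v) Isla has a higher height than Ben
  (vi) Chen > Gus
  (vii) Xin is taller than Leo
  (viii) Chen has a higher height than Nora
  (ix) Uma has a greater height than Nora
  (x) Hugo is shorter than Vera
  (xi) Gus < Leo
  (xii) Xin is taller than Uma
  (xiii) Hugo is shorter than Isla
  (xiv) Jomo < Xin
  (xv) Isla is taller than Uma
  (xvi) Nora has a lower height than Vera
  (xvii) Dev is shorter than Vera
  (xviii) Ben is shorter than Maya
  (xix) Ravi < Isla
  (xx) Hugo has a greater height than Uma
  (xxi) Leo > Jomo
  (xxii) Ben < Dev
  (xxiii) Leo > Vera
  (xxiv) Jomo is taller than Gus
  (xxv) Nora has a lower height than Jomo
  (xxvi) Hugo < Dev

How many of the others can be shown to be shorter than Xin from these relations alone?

10

From Xin the given relations immediately reach Jomo, Uma, Leo.
From those, Gus, Nora, Vera — 6 in total.
From those, Ravi, Hugo, Dev — 9 in total.
From those, Ben — 10 in total.
No other element is forced below Xin by the given relations, so the count is 10.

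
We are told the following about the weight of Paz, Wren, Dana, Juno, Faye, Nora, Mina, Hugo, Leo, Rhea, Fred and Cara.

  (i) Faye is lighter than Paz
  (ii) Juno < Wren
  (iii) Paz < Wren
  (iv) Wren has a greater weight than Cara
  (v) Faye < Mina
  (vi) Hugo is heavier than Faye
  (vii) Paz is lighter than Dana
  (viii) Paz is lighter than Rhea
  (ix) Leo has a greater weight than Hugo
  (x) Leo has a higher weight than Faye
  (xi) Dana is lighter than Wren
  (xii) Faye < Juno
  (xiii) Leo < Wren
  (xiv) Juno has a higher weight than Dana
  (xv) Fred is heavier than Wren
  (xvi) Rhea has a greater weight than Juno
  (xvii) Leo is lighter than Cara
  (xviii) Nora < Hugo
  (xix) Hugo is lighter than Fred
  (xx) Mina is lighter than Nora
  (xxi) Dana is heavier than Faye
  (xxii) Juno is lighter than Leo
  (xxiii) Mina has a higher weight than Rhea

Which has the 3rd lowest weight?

Dana

Piecing the relations together gives one ordering: Faye < Paz < Dana < Juno < Rhea < Mina < Nora < Hugo < Leo < Cara < Wren < Fred.
The 3rd smallest is Dana.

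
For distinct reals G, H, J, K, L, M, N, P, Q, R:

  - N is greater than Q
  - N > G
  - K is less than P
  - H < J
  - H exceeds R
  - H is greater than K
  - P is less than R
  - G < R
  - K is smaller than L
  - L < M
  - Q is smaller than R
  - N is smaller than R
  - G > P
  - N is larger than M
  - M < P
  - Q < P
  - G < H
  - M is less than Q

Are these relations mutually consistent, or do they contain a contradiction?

The single ordering K < L < M < Q < P < G < N < R < H < J satisfies every listed relation, so no contradiction arises.

consistent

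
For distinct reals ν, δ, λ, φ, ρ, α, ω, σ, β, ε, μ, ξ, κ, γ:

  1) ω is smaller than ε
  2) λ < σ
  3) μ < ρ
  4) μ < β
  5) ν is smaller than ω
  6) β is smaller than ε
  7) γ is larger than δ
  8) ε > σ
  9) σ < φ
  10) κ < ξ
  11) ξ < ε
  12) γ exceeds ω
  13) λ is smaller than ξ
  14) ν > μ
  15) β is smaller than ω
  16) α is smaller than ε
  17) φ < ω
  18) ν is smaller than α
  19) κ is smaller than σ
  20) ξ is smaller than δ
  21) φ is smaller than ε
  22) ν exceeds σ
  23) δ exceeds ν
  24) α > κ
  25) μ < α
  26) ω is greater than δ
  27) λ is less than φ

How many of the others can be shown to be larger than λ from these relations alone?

9

Directly above λ: ξ, σ, φ.
One step further: ν, δ, ω, ε (7 so far).
One step further: α, γ (9 so far).
No other element is forced above λ by the given relations, so the count is 9.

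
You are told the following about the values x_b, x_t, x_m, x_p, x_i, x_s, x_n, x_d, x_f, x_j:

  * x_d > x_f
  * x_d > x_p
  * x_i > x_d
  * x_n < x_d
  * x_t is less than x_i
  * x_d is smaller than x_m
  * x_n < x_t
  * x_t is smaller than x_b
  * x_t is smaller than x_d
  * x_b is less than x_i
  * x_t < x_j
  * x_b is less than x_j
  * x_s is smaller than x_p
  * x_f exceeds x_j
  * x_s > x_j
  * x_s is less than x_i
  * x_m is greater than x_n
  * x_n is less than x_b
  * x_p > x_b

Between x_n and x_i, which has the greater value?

x_n < x_t and x_t < x_b give x_n < x_b.
With x_b < x_j: x_n < x_t < x_b < x_j.
Then x_j < x_s extends the chain to x_s.
Then x_s < x_p extends the chain to x_p.
Then x_p < x_d extends the chain to x_d.
Then x_d < x_i extends the chain to x_i.
So x_n < x_i; x_i is the larger of the two.

x_i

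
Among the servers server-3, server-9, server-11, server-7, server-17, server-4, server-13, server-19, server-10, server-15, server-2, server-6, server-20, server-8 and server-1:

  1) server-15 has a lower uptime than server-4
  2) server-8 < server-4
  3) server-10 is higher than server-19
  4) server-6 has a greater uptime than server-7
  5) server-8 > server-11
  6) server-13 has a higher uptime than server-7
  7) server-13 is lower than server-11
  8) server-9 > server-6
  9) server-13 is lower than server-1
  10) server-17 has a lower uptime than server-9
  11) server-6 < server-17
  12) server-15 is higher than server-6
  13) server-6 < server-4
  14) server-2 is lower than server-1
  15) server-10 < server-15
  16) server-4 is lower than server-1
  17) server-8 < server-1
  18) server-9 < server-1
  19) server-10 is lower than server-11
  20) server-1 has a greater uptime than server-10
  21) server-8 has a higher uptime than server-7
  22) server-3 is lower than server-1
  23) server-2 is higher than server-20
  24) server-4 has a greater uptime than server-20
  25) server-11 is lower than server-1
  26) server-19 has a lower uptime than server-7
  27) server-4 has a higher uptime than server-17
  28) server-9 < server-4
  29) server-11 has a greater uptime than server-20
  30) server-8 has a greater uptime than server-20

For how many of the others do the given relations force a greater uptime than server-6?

From server-6 the given relations immediately reach server-17, server-15, server-9, server-4.
From those, server-1 — 5 in total.
No other element is forced above server-6 by the given relations, so the count is 5.

5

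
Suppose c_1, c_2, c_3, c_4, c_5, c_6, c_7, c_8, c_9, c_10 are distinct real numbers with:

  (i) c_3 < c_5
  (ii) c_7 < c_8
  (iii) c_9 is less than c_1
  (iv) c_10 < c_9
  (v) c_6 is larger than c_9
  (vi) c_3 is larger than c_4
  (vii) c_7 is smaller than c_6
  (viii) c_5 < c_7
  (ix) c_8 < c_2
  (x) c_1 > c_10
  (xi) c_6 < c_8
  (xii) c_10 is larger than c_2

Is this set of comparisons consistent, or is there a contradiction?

Chaining the given relations yields c_6 < c_8 < c_2 < c_10 < c_9, so c_6 < c_9. But one relation states c_9 < c_6. These cannot both hold.

inconsistent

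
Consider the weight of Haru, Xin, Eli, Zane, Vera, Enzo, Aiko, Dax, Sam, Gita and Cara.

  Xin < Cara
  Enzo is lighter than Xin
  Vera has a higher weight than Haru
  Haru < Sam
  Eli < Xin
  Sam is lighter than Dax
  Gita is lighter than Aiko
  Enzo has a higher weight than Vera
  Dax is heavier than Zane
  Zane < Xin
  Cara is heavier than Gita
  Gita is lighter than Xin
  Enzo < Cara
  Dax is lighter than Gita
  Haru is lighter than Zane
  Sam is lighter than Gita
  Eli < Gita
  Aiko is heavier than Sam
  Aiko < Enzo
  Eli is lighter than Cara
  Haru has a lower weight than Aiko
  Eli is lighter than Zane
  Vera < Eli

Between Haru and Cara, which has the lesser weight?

Haru < Vera and Vera < Eli give Haru < Eli.
Then Eli < Zane extends the chain to Zane.
Then Zane < Dax extends the chain to Dax.
Then Dax < Gita extends the chain to Gita.
Then Gita < Aiko extends the chain to Aiko.
Then Aiko < Enzo extends the chain to Enzo.
With Enzo < Xin: Haru < Vera < Eli < Zane < Dax < Gita < Aiko < Enzo < Xin.
Then Xin < Cara extends the chain to Cara.
So Haru < Cara; Haru is the lighter of the two.

Haru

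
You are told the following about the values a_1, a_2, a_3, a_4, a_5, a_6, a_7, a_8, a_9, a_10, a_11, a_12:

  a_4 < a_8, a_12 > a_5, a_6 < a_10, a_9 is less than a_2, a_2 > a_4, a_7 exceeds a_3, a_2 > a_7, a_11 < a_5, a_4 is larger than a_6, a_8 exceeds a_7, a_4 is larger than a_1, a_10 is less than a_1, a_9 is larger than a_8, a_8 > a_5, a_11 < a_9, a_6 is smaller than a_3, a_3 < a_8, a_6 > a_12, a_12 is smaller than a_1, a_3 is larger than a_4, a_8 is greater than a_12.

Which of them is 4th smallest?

The consecutive relations fix a unique order: a_11 < a_5 < a_12 < a_6 < a_10 < a_1 < a_4 < a_3 < a_7 < a_8 < a_9 < a_2.
Counting 4 from the smallest end gives a_6.

a_6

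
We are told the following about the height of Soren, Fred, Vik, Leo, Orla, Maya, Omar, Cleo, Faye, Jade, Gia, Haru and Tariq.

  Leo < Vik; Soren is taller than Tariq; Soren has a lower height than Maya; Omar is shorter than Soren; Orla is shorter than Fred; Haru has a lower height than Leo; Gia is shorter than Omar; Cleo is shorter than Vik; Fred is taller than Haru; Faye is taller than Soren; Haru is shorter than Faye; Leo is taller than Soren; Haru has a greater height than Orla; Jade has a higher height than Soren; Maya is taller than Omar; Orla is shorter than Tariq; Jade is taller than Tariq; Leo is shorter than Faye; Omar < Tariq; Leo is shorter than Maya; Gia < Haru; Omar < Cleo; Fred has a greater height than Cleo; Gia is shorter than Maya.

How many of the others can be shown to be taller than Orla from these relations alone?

From Orla the given relations immediately reach Haru, Fred, Tariq.
From those, Soren, Jade, Leo, Faye — 7 in total.
From those, Vik, Maya — 9 in total.
No other element is forced above Orla by the given relations, so the count is 9.

9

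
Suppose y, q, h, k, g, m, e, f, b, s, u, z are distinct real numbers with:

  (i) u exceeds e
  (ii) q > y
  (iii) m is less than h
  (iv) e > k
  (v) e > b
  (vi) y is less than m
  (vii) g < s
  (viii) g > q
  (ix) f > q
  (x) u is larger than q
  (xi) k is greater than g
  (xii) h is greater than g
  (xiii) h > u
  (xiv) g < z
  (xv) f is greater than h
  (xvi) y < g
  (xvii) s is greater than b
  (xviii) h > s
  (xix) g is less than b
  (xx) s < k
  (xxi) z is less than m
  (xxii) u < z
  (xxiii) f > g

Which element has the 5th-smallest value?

The consecutive relations fix a unique order: y < q < g < b < s < k < e < u < z < m < h < f.
Counting 5 from the smallest end gives s.

s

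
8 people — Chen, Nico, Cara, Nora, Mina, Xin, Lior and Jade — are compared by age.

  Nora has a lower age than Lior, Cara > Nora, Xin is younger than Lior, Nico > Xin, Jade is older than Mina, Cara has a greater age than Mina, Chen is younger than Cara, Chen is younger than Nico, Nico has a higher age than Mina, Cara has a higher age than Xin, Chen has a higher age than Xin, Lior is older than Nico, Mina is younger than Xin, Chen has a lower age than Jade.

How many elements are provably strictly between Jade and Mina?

The relations place Mina below Jade. An element lies strictly between them when it is forced above Mina and also forced below Jade.
Above Mina: {Xin, Chen, Cara, Nico, Lior}. Below Jade: {Xin, Chen}.
Intersection: {Xin, Chen} — 2.

2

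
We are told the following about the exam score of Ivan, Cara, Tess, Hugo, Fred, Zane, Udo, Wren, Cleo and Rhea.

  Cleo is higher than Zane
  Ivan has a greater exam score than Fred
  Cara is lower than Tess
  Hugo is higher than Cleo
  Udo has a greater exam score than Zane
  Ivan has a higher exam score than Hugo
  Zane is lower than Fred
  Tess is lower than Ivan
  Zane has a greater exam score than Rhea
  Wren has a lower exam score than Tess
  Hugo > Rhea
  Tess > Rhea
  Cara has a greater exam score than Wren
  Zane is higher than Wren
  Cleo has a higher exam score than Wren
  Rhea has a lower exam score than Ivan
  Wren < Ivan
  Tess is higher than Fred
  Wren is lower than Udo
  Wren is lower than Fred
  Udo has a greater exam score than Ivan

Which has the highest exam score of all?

Wren is not greatest since Wren < Zane; Rhea is not greatest since Rhea < Tess; Zane is not greatest since Zane < Cleo; Fred is not greatest since Fred < Tess; Cara is not greatest since Cara < Tess; Cleo is not greatest since Cleo < Hugo; Tess is not greatest since Tess < Ivan; Hugo is not greatest since Hugo < Ivan; Ivan is not greatest since Ivan < Udo.
Only Udo has nothing above it, so Udo is the highest exam score.

Udo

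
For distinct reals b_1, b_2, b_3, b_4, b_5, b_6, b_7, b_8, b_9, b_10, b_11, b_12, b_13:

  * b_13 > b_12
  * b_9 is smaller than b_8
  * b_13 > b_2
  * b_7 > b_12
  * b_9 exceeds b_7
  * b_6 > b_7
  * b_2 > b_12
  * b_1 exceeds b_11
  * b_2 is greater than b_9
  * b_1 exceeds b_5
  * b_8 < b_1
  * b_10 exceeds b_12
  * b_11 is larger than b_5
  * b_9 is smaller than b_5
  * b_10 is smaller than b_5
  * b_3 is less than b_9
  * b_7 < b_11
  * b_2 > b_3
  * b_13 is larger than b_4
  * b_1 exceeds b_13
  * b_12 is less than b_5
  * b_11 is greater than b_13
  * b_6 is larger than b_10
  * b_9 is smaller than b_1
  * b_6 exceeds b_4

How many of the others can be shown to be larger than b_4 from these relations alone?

4

From b_4 the given relations immediately reach b_13, b_6.
From those, b_11, b_1 — 4 in total.
Nothing else is reachable above b_4; 4 in all.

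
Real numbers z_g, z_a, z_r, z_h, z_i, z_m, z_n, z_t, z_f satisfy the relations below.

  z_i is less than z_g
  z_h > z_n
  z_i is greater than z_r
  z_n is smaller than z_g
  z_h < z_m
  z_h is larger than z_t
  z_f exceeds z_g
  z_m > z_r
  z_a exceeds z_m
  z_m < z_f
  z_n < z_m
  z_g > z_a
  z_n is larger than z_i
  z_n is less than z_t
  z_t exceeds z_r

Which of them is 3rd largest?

The consecutive relations fix a unique order: z_r < z_i < z_n < z_t < z_h < z_m < z_a < z_g < z_f.
Counting 3 from the largest end gives z_a.

z_a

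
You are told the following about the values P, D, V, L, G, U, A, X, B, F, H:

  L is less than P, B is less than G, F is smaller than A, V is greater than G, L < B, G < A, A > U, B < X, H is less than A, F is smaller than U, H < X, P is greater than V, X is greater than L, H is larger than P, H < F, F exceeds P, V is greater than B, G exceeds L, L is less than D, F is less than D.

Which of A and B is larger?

A

The relevant relations are B < V; V < P; P < H; H < F; F < A.
Together: B < V < P < H < F < A.
So B < A; A is the larger of the two.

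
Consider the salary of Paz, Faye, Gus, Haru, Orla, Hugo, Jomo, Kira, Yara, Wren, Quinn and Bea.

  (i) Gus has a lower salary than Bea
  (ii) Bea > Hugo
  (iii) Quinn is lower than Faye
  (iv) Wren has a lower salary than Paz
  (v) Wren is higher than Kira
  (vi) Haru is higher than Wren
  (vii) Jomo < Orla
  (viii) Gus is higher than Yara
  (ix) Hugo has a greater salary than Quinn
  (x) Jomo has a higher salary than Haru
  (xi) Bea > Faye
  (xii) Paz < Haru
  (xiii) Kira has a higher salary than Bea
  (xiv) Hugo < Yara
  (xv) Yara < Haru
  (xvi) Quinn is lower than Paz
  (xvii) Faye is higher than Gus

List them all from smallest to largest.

Quinn < Hugo < Yara < Gus < Faye < Bea < Kira < Wren < Paz < Haru < Jomo < Orla

The consecutive links are each given: Quinn < Hugo; Hugo < Yara; Yara < Gus; Gus < Faye; Faye < Bea; Bea < Kira; Kira < Wren; Wren < Paz; Paz < Haru; Haru < Jomo; Jomo < Orla.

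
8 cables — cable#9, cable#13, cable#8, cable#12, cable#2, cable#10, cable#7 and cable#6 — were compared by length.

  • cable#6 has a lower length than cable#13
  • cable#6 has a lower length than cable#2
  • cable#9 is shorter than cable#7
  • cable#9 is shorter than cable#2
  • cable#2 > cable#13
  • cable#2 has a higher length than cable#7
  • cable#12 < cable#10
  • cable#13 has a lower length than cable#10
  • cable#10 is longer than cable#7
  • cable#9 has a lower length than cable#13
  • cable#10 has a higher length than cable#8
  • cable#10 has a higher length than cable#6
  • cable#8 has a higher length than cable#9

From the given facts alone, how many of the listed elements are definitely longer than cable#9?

5

From cable#9 the given relations immediately reach cable#7, cable#13, cable#8, cable#2.
From those, cable#10 — 5 in total.
Nothing else is reachable above cable#9; 5 in all.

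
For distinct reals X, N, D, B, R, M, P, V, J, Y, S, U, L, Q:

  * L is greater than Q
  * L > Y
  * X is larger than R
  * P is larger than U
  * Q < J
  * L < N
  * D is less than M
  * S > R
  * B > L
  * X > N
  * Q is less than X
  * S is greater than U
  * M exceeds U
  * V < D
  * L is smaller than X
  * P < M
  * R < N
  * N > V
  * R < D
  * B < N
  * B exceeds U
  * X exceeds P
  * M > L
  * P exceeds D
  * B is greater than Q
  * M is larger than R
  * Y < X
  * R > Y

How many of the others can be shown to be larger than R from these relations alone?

6

The elements the relations force above R are D, N, P, X, M, S — no chain reaches any other.
That is 6.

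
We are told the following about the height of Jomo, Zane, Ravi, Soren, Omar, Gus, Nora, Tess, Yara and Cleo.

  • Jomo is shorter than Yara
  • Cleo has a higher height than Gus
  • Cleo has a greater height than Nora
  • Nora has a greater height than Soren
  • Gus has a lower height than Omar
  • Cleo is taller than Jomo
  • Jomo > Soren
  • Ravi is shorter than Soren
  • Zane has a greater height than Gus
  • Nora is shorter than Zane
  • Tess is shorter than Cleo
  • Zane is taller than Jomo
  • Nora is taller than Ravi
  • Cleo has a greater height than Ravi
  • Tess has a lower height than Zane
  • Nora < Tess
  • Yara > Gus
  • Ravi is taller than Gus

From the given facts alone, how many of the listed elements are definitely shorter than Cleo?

The elements the relations force below Cleo are Gus, Ravi, Soren, Nora, Jomo, Tess — no chain reaches any other.
That is 6.

6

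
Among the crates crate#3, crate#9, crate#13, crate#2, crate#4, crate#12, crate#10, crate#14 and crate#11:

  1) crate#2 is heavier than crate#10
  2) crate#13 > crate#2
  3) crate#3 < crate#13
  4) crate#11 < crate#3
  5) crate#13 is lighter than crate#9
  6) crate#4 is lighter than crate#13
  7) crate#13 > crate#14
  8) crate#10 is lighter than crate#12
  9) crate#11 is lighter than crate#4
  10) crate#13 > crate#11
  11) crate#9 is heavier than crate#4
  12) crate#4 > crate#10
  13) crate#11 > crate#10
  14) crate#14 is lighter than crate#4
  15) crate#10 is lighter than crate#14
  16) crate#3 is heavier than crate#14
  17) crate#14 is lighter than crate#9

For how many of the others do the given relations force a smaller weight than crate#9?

7

Directly below crate#9: crate#14, crate#4, crate#13.
One step further: crate#10, crate#11, crate#2, crate#3 (7 so far).
Nothing else is reachable below crate#9; 7 in all.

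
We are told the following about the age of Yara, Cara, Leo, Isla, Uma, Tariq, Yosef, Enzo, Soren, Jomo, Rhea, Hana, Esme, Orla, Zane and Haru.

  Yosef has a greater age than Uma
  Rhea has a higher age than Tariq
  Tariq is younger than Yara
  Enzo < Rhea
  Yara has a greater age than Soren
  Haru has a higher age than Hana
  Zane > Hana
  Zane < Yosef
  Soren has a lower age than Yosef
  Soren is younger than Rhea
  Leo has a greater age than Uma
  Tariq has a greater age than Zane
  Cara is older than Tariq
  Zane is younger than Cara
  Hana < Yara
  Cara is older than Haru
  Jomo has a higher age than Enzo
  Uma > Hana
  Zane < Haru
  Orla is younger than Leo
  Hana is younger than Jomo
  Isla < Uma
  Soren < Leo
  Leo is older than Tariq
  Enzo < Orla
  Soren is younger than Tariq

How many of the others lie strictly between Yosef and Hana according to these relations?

2

The relations place Hana below Yosef. An element lies strictly between them when it is forced above Hana and also forced below Yosef.
Above Hana: {Zane, Uma, Haru, Tariq, Jomo, Leo, Cara, Rhea, Yara}. Below Yosef: {Zane, Isla, Soren, Uma}.
Intersection: {Zane, Uma} — 2.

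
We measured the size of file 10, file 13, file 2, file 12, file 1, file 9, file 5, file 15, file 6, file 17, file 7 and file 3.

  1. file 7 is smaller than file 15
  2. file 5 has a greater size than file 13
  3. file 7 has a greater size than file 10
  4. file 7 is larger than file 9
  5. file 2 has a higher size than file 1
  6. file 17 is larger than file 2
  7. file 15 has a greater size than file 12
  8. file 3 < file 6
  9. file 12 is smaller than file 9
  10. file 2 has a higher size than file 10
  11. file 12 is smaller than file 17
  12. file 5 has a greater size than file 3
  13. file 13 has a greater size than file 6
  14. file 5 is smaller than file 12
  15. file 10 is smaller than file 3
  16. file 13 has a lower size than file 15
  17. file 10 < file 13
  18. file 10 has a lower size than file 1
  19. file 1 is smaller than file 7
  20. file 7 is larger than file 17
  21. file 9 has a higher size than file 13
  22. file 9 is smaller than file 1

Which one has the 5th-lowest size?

file 5

Chaining the given pairs: file 10 < file 3 < file 6 < file 13 < file 5 < file 12 < file 9 < file 1 < file 2 < file 17 < file 7 < file 15.
Counting 5 from the smallest end gives file 5.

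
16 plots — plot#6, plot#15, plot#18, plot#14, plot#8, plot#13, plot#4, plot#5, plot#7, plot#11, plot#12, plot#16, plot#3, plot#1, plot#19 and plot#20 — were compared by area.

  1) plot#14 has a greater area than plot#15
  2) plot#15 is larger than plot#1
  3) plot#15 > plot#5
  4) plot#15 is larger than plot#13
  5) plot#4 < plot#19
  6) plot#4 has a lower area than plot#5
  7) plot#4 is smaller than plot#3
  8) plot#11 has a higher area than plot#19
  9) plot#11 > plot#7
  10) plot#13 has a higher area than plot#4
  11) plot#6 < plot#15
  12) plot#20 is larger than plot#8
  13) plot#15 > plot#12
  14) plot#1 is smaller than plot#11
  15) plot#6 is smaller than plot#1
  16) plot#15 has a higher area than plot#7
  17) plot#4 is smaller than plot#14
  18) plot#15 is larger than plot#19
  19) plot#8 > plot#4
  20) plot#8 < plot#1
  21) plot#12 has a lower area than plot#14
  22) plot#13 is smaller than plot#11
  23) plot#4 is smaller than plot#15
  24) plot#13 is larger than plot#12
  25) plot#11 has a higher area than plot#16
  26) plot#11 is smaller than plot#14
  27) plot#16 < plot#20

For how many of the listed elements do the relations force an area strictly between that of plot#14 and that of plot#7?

2

Chaining upward from plot#7 reaches: plot#15, plot#11.
Chaining downward from plot#14 reaches: plot#16, plot#4, plot#12, plot#8, plot#6, plot#13, plot#19, plot#5, plot#1, plot#15, plot#11.
Strictly between plot#7 and plot#14 are those in both lists: plot#15, plot#11 — 2 elements.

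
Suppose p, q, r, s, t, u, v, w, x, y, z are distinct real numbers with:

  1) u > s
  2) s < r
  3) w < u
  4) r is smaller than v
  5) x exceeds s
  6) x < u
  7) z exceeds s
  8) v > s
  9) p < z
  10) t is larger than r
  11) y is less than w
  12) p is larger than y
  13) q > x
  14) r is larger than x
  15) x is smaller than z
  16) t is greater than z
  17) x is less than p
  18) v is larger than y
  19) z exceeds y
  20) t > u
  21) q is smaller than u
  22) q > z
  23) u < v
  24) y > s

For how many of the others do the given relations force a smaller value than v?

9

The elements the relations force below v are s, x, y, p, w, r, z, q, u — no chain reaches any other.
That is 9.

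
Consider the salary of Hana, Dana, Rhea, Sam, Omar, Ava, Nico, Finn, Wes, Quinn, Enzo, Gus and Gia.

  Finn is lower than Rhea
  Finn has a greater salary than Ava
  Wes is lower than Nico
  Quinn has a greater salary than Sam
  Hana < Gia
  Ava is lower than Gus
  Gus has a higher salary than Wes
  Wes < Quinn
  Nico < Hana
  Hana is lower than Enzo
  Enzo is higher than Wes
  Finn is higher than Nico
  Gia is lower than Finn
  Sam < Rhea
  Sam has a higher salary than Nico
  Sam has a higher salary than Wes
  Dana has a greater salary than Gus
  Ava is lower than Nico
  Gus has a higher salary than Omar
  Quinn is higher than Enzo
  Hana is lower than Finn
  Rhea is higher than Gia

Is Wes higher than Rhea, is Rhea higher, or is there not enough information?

Wes < Nico < Hana < Gia < Rhea, by transitivity through Nico, Hana, Gia.
So Rhea is higher.

Rhea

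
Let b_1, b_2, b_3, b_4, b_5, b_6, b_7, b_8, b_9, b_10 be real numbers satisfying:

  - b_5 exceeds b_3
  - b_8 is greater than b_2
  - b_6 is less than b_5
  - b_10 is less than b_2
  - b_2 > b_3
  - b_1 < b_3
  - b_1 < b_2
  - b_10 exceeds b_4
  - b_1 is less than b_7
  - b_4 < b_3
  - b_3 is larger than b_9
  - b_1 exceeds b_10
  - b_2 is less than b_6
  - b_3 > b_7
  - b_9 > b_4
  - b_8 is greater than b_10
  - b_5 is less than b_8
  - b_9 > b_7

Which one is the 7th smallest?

Piecing the relations together gives one ordering: b_4 < b_10 < b_1 < b_7 < b_9 < b_3 < b_2 < b_6 < b_5 < b_8.
Counting 7 from the smallest end gives b_2.

b_2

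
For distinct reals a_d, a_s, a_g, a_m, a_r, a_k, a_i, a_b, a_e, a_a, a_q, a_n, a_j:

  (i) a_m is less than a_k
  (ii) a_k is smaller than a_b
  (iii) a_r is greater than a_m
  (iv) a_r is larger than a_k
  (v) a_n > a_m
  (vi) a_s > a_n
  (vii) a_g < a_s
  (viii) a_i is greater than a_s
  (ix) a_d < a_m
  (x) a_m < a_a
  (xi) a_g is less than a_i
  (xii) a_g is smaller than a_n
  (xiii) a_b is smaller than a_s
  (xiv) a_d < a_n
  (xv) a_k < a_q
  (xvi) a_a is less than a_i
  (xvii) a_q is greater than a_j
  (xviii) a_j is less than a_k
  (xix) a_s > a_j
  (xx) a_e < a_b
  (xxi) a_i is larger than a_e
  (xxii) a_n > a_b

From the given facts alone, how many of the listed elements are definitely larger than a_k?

6

Directly above a_k: a_b, a_q, a_r.
One step further: a_n, a_s (5 so far).
One step further: a_i (6 so far).
No other element is forced above a_k by the given relations, so the count is 6.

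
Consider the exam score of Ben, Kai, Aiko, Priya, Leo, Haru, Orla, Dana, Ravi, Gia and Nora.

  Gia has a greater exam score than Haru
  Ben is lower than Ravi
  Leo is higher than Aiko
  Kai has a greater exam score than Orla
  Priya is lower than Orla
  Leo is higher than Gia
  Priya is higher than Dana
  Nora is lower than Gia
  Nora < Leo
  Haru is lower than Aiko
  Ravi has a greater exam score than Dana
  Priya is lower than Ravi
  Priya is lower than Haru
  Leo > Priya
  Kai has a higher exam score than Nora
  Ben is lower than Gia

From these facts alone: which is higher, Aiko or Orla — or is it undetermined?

Following every chain through Orla: above Orla we get Kai; below Orla we get Dana, Priya.
Aiko is not reached, and no chain runs the other way from Aiko to Orla.
So the given relations leave the order of Orla and Aiko undetermined.

undetermined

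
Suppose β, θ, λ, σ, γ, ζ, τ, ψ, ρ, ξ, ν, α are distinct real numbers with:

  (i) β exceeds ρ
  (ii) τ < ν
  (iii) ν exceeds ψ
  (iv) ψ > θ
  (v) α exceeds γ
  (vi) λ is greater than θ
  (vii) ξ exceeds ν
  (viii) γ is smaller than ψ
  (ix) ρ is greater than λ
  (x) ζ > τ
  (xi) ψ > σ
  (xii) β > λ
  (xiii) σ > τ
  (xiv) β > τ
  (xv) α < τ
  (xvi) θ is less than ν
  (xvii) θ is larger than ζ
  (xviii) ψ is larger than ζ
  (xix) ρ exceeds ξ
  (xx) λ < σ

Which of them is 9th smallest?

ν

The consecutive relations fix a unique order: γ < α < τ < ζ < θ < λ < σ < ψ < ν < ξ < ρ < β.
The 9th smallest is ν.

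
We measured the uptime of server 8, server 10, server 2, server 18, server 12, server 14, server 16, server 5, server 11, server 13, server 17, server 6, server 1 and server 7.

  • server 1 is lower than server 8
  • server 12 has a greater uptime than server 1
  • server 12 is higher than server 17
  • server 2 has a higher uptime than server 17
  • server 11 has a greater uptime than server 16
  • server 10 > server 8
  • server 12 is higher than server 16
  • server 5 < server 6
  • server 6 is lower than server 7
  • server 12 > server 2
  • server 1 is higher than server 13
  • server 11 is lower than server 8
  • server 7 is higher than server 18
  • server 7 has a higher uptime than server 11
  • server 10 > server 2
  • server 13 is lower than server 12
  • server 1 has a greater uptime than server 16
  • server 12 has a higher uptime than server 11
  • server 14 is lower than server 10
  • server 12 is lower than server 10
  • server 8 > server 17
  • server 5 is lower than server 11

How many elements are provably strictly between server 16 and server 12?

The relations place server 16 below server 12. An element lies strictly between them when it is forced above server 16 and also forced below server 12.
Above server 16: {server 1, server 11, server 8, server 10, server 7}. Below server 12: {server 5, server 13, server 1, server 17, server 11, server 2}.
Intersection: {server 1, server 11} — 2.

2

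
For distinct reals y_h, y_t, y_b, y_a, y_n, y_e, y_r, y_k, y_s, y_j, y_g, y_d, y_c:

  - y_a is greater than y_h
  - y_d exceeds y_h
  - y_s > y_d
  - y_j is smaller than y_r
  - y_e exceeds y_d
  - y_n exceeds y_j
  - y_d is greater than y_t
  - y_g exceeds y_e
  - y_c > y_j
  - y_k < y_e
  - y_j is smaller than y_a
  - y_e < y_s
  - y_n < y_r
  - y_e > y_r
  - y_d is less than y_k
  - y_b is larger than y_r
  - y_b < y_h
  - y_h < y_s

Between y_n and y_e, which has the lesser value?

y_n

y_n < y_r and y_r < y_b give y_n < y_b.
With y_b < y_h: y_n < y_r < y_b < y_h.
Then y_h < y_d extends the chain to y_d.
With y_d < y_k: y_n < y_r < y_b < y_h < y_d < y_k.
With y_k < y_e: y_n < y_r < y_b < y_h < y_d < y_k < y_e.
So y_n < y_e; y_n is the smaller of the two.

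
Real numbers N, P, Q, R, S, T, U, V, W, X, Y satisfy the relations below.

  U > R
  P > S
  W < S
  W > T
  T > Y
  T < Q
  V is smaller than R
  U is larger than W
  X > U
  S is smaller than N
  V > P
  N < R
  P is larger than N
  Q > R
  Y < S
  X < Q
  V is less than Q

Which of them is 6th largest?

P

The consecutive relations fix a unique order: Y < T < W < S < N < P < V < R < U < X < Q.
The 6th largest is P.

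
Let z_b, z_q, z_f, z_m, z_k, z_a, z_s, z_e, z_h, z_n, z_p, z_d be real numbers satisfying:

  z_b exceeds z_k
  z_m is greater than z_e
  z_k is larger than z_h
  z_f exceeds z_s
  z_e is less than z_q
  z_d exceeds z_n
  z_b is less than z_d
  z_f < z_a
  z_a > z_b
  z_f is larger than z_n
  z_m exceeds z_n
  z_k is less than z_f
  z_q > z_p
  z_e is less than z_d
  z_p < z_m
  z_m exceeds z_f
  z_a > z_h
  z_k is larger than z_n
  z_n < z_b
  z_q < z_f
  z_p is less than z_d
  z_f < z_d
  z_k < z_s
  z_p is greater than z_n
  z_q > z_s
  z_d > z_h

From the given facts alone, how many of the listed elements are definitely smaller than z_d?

From z_d the given relations immediately reach z_n, z_e, z_h, z_p, z_f, z_b.
From those, z_k, z_s, z_q — 9 in total.
Nothing else is reachable below z_d; 9 in all.

9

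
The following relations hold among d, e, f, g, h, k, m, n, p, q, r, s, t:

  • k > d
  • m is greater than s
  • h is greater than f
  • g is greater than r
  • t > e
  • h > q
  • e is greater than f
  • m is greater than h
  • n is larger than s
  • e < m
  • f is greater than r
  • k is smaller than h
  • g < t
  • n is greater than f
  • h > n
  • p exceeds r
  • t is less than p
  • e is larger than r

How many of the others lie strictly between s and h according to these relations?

1

Chaining upward from s reaches: n, m.
Chaining downward from h reaches: r, f, q, n, d, k.
Strictly between s and h are those in both lists: n — 1 element.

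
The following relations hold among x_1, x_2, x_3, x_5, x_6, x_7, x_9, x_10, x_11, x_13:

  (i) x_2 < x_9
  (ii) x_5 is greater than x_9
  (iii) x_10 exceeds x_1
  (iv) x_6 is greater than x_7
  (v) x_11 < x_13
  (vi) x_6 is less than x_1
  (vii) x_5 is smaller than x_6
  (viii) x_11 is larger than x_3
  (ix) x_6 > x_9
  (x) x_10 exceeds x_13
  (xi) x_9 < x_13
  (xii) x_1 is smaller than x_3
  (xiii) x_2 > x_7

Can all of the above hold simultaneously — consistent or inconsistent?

The single ordering x_7 < x_2 < x_9 < x_5 < x_6 < x_1 < x_3 < x_11 < x_13 < x_10 satisfies every listed relation, so no contradiction arises.

consistent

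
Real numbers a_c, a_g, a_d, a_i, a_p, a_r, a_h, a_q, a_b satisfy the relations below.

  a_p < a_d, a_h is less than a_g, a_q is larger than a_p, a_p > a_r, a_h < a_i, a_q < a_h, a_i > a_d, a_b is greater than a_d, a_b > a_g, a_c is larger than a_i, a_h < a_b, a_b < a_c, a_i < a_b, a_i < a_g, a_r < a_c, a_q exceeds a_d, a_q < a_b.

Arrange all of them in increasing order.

a_r < a_p < a_d < a_q < a_h < a_i < a_g < a_b < a_c

Nothing is placed below a_r, so it is least; from there a_r < a_p; a_p < a_d; a_d < a_q; a_q < a_h; a_h < a_i; a_i < a_g; a_g < a_b; a_b < a_c, each given directly.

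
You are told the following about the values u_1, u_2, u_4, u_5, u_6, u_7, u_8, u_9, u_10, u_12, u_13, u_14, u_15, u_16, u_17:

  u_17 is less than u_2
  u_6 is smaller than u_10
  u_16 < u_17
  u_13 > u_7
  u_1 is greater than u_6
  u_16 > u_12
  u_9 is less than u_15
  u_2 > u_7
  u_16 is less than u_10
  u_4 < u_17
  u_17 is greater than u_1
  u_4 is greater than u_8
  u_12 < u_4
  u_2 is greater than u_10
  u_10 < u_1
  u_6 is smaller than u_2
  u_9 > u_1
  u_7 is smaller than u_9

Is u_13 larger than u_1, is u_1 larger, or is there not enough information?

Following every chain through u_1: above u_1 we get u_9, u_15, u_17, u_2; below u_1 we get u_12, u_16, u_6, u_10.
u_13 is not reached, and no chain runs the other way from u_13 to u_1.
So the given relations leave the order of u_1 and u_13 undetermined.

undetermined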